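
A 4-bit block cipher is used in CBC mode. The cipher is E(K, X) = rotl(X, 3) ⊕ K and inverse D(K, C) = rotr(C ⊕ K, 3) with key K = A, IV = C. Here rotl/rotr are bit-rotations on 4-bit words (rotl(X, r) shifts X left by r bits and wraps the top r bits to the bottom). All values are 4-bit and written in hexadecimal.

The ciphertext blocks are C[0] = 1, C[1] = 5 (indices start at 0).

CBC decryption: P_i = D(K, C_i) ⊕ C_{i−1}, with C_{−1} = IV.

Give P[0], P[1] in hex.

P[0]: D(K, 1) = 7; 7 ⊕ C = B.
P[1]: D(K, 5) = F; F ⊕ 1 = E.

P[0] = B, P[1] = E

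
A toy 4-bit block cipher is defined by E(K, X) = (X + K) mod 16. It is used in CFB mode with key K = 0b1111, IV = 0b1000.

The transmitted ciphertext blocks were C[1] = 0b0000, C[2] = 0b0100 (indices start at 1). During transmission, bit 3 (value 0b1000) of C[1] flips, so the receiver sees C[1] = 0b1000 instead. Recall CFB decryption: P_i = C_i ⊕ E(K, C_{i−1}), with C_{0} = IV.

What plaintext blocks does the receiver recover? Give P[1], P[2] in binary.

P[1] = 0b1111, P[2] = 0b0011

Only C[1] changed, to 0b1000. In CFB, a change in C_i flips the same bit in P_i and garbles P_{i+1}. Decrypting the received ciphertext:
P[1]: E(K, 0b1000) = 0b0111; 0b1000 ⊕ 0b0111 = 0b1111.
P[2]: E(K, 0b1000) = 0b0111; 0b0100 ⊕ 0b0111 = 0b0011.
Blocks that differ from the original plaintext: P[1], P[2].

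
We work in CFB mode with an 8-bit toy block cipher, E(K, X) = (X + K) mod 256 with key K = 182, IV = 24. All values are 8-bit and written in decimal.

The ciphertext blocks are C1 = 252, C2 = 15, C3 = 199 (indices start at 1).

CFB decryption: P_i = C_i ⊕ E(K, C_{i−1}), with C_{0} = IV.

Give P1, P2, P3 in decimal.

P1: E(K, 24) = 206; 252 ⊕ 206 = 50.
P2: E(K, 252) = 178; 15 ⊕ 178 = 189.
P3: E(K, 15) = 197; 199 ⊕ 197 = 2.

P1 = 50, P2 = 189, P3 = 2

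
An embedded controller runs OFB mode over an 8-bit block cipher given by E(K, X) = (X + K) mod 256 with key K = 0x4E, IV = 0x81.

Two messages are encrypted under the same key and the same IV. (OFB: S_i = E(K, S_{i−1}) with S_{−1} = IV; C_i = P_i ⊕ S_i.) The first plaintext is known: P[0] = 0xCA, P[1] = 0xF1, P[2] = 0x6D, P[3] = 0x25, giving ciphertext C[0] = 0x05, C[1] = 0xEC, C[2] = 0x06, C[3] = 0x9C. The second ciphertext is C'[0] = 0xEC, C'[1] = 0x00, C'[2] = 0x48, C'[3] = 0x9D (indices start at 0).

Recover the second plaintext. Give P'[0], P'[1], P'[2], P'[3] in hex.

In OFB with a reused IV, both messages share the same keystream S_i, so C_i ⊕ C'_i = P_i ⊕ P'_i and thus P'_i = P_i ⊕ C_i ⊕ C'_i.
P'[0]: 0xCA ⊕ 0x05 ⊕ 0xEC = 0x23.
P'[1]: 0xF1 ⊕ 0xEC ⊕ 0x00 = 0x1D.
P'[2]: 0x6D ⊕ 0x06 ⊕ 0x48 = 0x23.
P'[3]: 0x25 ⊕ 0x9C ⊕ 0x9D = 0x24.

P'[0] = 0x23, P'[1] = 0x1D, P'[2] = 0x23, P'[3] = 0x24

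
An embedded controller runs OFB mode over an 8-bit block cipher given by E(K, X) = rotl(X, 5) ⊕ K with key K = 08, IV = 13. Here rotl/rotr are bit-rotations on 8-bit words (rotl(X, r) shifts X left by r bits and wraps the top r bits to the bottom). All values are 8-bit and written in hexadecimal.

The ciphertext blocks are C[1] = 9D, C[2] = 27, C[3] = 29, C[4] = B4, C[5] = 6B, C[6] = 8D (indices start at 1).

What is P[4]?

P[4] = A8

OFB decryption: S_i = E(K, S_{i−1}) with S_{0} = IV; P_i = C_i ⊕ S_i.
P[1]: S = E(K, 13) = 6A; 9D ⊕ 6A = F7.
P[2]: S = E(K, 6A) = 45; 27 ⊕ 45 = 62.
P[3]: S = E(K, 45) = A0; 29 ⊕ A0 = 89.
P[4]: S = E(K, A0) = 1C; B4 ⊕ 1C = A8.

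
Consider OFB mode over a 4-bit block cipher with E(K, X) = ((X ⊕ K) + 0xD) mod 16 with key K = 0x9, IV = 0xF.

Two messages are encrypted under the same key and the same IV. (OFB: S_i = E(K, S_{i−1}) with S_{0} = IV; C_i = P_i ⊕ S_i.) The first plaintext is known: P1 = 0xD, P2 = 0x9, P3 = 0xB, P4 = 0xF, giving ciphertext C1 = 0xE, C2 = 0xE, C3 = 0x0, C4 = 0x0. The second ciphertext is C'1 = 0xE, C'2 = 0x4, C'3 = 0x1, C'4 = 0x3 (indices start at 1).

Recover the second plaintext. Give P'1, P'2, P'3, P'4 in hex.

P'1 = 0xD, P'2 = 0x3, P'3 = 0xA, P'4 = 0xC

In OFB with a reused IV, both messages share the same keystream S_i, so C_i ⊕ C'_i = P_i ⊕ P'_i and thus P'_i = P_i ⊕ C_i ⊕ C'_i.
P'1: 0xD ⊕ 0xE ⊕ 0xE = 0xD.
P'2: 0x9 ⊕ 0xE ⊕ 0x4 = 0x3.
P'3: 0xB ⊕ 0x0 ⊕ 0x1 = 0xA.
P'4: 0xF ⊕ 0x0 ⊕ 0x3 = 0xC.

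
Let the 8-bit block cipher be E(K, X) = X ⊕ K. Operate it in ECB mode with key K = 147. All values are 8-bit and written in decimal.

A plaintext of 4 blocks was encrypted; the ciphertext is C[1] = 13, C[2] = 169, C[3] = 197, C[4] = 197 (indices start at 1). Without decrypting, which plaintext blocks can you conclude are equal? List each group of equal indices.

P[3] = P[4]

ECB encrypts each block independently with the same key, so equal ciphertext blocks imply equal plaintext blocks.
C[3] = C[4] = 197, so P[3] = P[4].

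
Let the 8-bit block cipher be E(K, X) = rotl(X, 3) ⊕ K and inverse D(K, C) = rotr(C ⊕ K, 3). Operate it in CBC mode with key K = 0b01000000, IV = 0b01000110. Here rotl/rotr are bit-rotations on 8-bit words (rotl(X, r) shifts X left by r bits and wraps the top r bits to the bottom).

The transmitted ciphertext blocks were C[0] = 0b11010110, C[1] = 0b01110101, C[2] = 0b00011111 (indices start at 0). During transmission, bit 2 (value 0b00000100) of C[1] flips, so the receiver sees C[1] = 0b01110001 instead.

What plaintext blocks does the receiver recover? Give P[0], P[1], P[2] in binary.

CBC decryption: P_i = D(K, C_i) ⊕ C_{i−1}, with C_{−1} = IV.
Only C[1] changed, to 0b01110001. In CBC, a change in C_i garbles P_i and flips the same bit in P_{i+1}. Decrypting the received ciphertext:
P[0]: D(K, 0b11010110) = 0b11010010; 0b11010010 ⊕ 0b01000110 = 0b10010100.
P[1]: D(K, 0b01110001) = 0b00100110; 0b00100110 ⊕ 0b11010110 = 0b11110000.
P[2]: D(K, 0b00011111) = 0b11101011; 0b11101011 ⊕ 0b01110001 = 0b10011010.
Blocks that differ from the original plaintext: P[1], P[2].

P[0] = 0b10010100, P[1] = 0b11110000, P[2] = 0b10011010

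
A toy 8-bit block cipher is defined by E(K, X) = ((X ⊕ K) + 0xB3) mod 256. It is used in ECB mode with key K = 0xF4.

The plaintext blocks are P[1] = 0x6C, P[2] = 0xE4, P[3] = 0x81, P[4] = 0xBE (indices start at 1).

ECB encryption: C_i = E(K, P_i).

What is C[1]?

C[1]: E(K, 0x6C) = 0x4B.

C[1] = 0x4B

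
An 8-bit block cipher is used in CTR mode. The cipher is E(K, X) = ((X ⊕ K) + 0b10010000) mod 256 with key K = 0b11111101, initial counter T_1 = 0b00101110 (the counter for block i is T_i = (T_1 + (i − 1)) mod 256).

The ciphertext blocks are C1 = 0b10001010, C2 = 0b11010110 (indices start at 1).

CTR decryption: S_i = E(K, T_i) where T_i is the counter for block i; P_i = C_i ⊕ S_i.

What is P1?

P1: T = 0b00101110, S = E(K, T) = 0b01100011; 0b10001010 ⊕ 0b01100011 = 0b11101001.

P1 = 0b11101001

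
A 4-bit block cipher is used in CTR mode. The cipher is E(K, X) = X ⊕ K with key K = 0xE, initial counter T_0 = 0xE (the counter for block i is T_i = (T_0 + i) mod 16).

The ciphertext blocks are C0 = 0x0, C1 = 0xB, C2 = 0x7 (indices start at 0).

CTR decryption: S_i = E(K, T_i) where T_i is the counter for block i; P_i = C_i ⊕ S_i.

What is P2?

P2: T = 0x0, S = E(K, T) = 0xE; 0x7 ⊕ 0xE = 0x9.

P2 = 0x9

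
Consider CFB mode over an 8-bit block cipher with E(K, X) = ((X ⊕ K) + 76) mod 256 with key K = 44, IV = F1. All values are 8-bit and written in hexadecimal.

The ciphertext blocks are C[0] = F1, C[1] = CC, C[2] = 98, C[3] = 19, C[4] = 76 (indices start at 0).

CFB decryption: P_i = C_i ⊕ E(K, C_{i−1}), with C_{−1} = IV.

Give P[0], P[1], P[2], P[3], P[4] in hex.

P[0] = DA, P[1] = E7, P[2] = 66, P[3] = 4B, P[4] = A5

P[0]: E(K, F1) = 2B; F1 ⊕ 2B = DA.
P[1]: E(K, F1) = 2B; CC ⊕ 2B = E7.
P[2]: E(K, CC) = FE; 98 ⊕ FE = 66.
P[3]: E(K, 98) = 52; 19 ⊕ 52 = 4B.
P[4]: E(K, 19) = D3; 76 ⊕ D3 = A5.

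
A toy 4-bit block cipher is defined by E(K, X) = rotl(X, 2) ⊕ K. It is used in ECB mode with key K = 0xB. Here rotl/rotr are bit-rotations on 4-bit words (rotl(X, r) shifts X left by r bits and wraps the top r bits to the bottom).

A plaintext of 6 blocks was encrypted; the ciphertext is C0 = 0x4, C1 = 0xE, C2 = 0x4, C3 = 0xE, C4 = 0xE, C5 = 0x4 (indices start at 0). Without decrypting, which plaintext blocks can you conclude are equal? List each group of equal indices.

P0 = P2 = P5; P1 = P3 = P4

ECB encrypts each block independently with the same key, so equal ciphertext blocks imply equal plaintext blocks.
C0 = C2 = C5 = 0x4, so P0 = P2 = P5.
C1 = C3 = C4 = 0xE, so P1 = P3 = P4.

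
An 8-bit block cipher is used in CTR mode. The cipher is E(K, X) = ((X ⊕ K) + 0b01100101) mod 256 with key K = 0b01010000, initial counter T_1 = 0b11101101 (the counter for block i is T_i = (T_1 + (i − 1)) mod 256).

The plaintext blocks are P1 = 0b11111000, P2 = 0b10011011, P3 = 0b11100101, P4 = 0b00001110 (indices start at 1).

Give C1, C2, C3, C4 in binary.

CTR encryption: S_i = E(K, T_i) where T_i is the counter for block i; C_i = P_i ⊕ S_i.
C1: T = 0b11101101, S = E(K, T) = 0b00100010; 0b11111000 ⊕ 0b00100010 = 0b11011010.
C2: T = 0b11101110, S = E(K, T) = 0b00100011; 0b10011011 ⊕ 0b00100011 = 0b10111000.
C3: T = 0b11101111, S = E(K, T) = 0b00100100; 0b11100101 ⊕ 0b00100100 = 0b11000001.
C4: T = 0b11110000, S = E(K, T) = 0b00000101; 0b00001110 ⊕ 0b00000101 = 0b00001011.

C1 = 0b11011010, C2 = 0b10111000, C3 = 0b11000001, C4 = 0b00001011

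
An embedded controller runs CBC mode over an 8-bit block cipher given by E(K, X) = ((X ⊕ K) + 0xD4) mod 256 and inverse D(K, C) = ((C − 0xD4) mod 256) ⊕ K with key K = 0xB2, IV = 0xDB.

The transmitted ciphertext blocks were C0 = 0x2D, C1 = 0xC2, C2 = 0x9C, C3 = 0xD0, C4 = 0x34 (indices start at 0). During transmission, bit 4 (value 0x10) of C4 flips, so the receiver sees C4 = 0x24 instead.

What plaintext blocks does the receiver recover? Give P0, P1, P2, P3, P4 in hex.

CBC decryption: P_i = D(K, C_i) ⊕ C_{i−1}, with C_{−1} = IV.
Only C4 changed, to 0x24. In CBC, a change in C_i garbles P_i and flips the same bit in P_{i+1}. Decrypting the received ciphertext:
P0: D(K, 0x2D) = 0xEB; 0xEB ⊕ 0xDB = 0x30.
P1: D(K, 0xC2) = 0x5C; 0x5C ⊕ 0x2D = 0x71.
P2: D(K, 0x9C) = 0x7A; 0x7A ⊕ 0xC2 = 0xB8.
P3: D(K, 0xD0) = 0x4E; 0x4E ⊕ 0x9C = 0xD2.
P4: D(K, 0x24) = 0xE2; 0xE2 ⊕ 0xD0 = 0x32.
Blocks that differ from the original plaintext: P4.

P0 = 0x30, P1 = 0x71, P2 = 0xB8, P3 = 0xD2, P4 = 0x32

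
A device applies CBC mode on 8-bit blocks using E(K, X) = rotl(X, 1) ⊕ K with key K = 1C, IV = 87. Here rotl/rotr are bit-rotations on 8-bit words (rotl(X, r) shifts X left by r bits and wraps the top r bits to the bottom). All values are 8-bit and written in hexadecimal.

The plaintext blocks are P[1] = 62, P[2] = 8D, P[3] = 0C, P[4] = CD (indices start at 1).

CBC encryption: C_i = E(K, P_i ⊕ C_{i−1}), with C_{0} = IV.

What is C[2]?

C[2] = A8

C[1]: P[1] ⊕ 87 = E5; E(K, E5) = D7.
C[2]: P[2] ⊕ D7 = 5A; E(K, 5A) = A8.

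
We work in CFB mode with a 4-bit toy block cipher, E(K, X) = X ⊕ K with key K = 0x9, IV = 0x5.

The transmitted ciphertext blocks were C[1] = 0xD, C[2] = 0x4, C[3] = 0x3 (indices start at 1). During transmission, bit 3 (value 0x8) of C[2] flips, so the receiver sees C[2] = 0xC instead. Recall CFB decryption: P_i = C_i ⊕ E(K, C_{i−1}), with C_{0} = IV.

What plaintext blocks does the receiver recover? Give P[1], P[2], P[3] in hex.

P[1] = 0x1, P[2] = 0x8, P[3] = 0x6

Only C[2] changed, to 0xC. In CFB, a change in C_i flips the same bit in P_i and garbles P_{i+1}. Decrypting the received ciphertext:
P[1]: E(K, 0x5) = 0xC; 0xD ⊕ 0xC = 0x1.
P[2]: E(K, 0xD) = 0x4; 0xC ⊕ 0x4 = 0x8.
P[3]: E(K, 0xC) = 0x5; 0x3 ⊕ 0x5 = 0x6.
Blocks that differ from the original plaintext: P[2], P[3].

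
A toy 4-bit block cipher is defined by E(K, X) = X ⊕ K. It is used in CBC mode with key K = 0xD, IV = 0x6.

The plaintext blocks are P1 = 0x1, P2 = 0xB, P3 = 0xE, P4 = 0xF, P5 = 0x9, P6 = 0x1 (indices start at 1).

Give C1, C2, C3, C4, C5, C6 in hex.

CBC encryption: C_i = E(K, P_i ⊕ C_{i−1}), with C_{0} = IV.
C1: P1 ⊕ 0x6 = 0x7; E(K, 0x7) = 0xA.
C2: P2 ⊕ 0xA = 0x1; E(K, 0x1) = 0xC.
C3: P3 ⊕ 0xC = 0x2; E(K, 0x2) = 0xF.
C4: P4 ⊕ 0xF = 0x0; E(K, 0x0) = 0xD.
C5: P5 ⊕ 0xD = 0x4; E(K, 0x4) = 0x9.
C6: P6 ⊕ 0x9 = 0x8; E(K, 0x8) = 0x5.

C1 = 0xA, C2 = 0xC, C3 = 0xF, C4 = 0xD, C5 = 0x9, C6 = 0x5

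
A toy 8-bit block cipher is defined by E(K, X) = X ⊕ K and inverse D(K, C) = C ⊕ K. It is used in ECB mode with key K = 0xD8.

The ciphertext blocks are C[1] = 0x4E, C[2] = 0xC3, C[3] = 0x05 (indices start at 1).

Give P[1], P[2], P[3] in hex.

P[1] = 0x96, P[2] = 0x1B, P[3] = 0xDD

ECB decryption: P_i = D(K, C_i).
P[1]: D(K, 0x4E) = 0x96.
P[2]: D(K, 0xC3) = 0x1B.
P[3]: D(K, 0x05) = 0xDD.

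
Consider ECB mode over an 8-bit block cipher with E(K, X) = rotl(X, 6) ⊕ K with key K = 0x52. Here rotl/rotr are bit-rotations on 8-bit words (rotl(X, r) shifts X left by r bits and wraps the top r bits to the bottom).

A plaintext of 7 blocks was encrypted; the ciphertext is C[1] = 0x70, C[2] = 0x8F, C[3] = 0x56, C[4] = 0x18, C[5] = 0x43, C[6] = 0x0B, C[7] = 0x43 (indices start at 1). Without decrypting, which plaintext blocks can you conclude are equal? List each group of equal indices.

ECB encrypts each block independently with the same key, so equal ciphertext blocks imply equal plaintext blocks.
C[5] = C[7] = 0x43, so P[5] = P[7].

P[5] = P[7]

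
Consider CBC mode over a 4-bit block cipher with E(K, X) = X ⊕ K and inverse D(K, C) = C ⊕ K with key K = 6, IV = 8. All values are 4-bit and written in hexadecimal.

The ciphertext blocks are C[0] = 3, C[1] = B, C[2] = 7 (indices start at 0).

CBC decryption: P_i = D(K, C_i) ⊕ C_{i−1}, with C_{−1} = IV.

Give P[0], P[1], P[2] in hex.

P[0]: D(K, 3) = 5; 5 ⊕ 8 = D.
P[1]: D(K, B) = D; D ⊕ 3 = E.
P[2]: D(K, 7) = 1; 1 ⊕ B = A.

P[0] = D, P[1] = E, P[2] = A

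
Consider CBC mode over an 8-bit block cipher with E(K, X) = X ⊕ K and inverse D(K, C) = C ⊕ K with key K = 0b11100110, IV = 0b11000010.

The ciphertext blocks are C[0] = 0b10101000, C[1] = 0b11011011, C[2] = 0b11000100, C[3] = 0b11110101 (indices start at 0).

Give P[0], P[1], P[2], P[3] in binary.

CBC decryption: P_i = D(K, C_i) ⊕ C_{i−1}, with C_{−1} = IV.
P[0]: D(K, 0b10101000) = 0b01001110; 0b01001110 ⊕ 0b11000010 = 0b10001100.
P[1]: D(K, 0b11011011) = 0b00111101; 0b00111101 ⊕ 0b10101000 = 0b10010101.
P[2]: D(K, 0b11000100) = 0b00100010; 0b00100010 ⊕ 0b11011011 = 0b11111001.
P[3]: D(K, 0b11110101) = 0b00010011; 0b00010011 ⊕ 0b11000100 = 0b11010111.

P[0] = 0b10001100, P[1] = 0b10010101, P[2] = 0b11111001, P[3] = 0b11010111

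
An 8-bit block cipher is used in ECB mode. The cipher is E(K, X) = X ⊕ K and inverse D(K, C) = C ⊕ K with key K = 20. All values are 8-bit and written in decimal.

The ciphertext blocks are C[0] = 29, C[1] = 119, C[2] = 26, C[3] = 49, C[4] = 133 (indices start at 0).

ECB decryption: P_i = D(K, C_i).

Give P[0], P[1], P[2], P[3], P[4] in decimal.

P[0] = 9, P[1] = 99, P[2] = 14, P[3] = 37, P[4] = 145

P[0]: D(K, 29) = 9.
P[1]: D(K, 119) = 99.
P[2]: D(K, 26) = 14.
P[3]: D(K, 49) = 37.
P[4]: D(K, 133) = 145.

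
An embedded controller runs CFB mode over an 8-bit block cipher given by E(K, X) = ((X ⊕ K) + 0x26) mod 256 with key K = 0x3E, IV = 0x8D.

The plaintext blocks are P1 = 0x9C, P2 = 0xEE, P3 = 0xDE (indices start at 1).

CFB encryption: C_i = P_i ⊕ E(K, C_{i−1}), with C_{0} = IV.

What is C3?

C3 = 0x49

C1: E(K, 0x8D) = 0xD9; 0x9C ⊕ 0xD9 = 0x45.
C2: E(K, 0x45) = 0xA1; 0xEE ⊕ 0xA1 = 0x4F.
C3: E(K, 0x4F) = 0x97; 0xDE ⊕ 0x97 = 0x49.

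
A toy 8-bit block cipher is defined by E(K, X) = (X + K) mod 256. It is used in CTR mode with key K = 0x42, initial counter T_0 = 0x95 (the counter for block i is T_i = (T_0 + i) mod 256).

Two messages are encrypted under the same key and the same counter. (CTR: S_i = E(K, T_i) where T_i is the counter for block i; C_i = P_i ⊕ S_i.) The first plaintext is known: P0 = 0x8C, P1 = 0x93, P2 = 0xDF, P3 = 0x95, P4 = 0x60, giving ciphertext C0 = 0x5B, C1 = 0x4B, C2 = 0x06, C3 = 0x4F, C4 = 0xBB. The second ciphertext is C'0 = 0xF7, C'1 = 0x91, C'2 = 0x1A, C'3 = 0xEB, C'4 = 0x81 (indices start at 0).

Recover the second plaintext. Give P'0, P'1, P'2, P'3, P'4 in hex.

In CTR with a reused counter, both messages share the same keystream S_i, so C_i ⊕ C'_i = P_i ⊕ P'_i and thus P'_i = P_i ⊕ C_i ⊕ C'_i.
P'0: 0x8C ⊕ 0x5B ⊕ 0xF7 = 0x20.
P'1: 0x93 ⊕ 0x4B ⊕ 0x91 = 0x49.
P'2: 0xDF ⊕ 0x06 ⊕ 0x1A = 0xC3.
P'3: 0x95 ⊕ 0x4F ⊕ 0xEB = 0x31.
P'4: 0x60 ⊕ 0xBB ⊕ 0x81 = 0x5A.

P'0 = 0x20, P'1 = 0x49, P'2 = 0xC3, P'3 = 0x31, P'4 = 0x5A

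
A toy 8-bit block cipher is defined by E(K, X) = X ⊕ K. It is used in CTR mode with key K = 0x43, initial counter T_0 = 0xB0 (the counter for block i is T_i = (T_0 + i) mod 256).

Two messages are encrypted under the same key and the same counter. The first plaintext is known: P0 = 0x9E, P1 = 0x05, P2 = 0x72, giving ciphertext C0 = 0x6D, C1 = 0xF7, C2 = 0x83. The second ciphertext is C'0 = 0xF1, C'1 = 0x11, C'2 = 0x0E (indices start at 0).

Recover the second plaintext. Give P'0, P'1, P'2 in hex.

In CTR with a reused counter, both messages share the same keystream S_i, so C_i ⊕ C'_i = P_i ⊕ P'_i and thus P'_i = P_i ⊕ C_i ⊕ C'_i.
P'0: 0x9E ⊕ 0x6D ⊕ 0xF1 = 0x02.
P'1: 0x05 ⊕ 0xF7 ⊕ 0x11 = 0xE3.
P'2: 0x72 ⊕ 0x83 ⊕ 0x0E = 0xFF.

P'0 = 0x02, P'1 = 0xE3, P'2 = 0xFF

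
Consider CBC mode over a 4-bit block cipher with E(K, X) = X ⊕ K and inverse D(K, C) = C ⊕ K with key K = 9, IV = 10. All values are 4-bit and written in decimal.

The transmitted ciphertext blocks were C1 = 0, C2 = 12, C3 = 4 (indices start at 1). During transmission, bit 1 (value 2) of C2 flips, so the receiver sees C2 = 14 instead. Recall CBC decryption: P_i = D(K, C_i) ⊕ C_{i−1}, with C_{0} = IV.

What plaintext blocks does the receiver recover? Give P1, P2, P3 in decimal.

P1 = 3, P2 = 7, P3 = 3

Only C2 changed, to 14. In CBC, a change in C_i garbles P_i and flips the same bit in P_{i+1}. Decrypting the received ciphertext:
P1: D(K, 0) = 9; 9 ⊕ 10 = 3.
P2: D(K, 14) = 7; 7 ⊕ 0 = 7.
P3: D(K, 4) = 13; 13 ⊕ 14 = 3.
Blocks that differ from the original plaintext: P2, P3.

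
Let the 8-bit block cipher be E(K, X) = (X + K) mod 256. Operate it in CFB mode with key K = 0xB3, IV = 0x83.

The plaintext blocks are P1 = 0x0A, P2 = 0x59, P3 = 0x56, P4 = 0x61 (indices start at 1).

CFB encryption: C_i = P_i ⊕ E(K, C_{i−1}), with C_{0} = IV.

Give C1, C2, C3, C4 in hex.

C1: E(K, 0x83) = 0x36; 0x0A ⊕ 0x36 = 0x3C.
C2: E(K, 0x3C) = 0xEF; 0x59 ⊕ 0xEF = 0xB6.
C3: E(K, 0xB6) = 0x69; 0x56 ⊕ 0x69 = 0x3F.
C4: E(K, 0x3F) = 0xF2; 0x61 ⊕ 0xF2 = 0x93.

C1 = 0x3C, C2 = 0xB6, C3 = 0x3F, C4 = 0x93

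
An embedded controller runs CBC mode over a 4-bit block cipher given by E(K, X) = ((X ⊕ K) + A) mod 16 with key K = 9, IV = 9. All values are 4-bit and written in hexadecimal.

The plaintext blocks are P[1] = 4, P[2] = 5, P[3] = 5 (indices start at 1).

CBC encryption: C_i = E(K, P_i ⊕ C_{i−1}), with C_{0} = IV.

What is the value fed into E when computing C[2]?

B

C[1]: P[1] ⊕ 9 = D; E(K, D) = E.
C[2]: P[2] ⊕ E = B; E(K, B) = C.
So the input to E for block [2] is B.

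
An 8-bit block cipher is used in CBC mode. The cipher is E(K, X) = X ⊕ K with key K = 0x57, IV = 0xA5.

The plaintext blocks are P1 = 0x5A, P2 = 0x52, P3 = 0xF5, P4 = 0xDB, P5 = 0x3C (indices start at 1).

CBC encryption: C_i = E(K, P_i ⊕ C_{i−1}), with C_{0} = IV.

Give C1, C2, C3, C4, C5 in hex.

C1 = 0xA8, C2 = 0xAD, C3 = 0x0F, C4 = 0x83, C5 = 0xE8

C1: P1 ⊕ 0xA5 = 0xFF; E(K, 0xFF) = 0xA8.
C2: P2 ⊕ 0xA8 = 0xFA; E(K, 0xFA) = 0xAD.
C3: P3 ⊕ 0xAD = 0x58; E(K, 0x58) = 0x0F.
C4: P4 ⊕ 0x0F = 0xD4; E(K, 0xD4) = 0x83.
C5: P5 ⊕ 0x83 = 0xBF; E(K, 0xBF) = 0xE8.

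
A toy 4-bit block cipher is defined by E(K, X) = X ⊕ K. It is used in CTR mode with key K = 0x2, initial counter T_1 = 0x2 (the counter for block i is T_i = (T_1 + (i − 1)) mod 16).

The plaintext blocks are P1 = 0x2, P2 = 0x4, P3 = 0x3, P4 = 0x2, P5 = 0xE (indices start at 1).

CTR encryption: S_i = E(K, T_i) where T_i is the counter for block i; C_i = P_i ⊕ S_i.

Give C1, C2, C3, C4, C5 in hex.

C1: T = 0x2, S = E(K, T) = 0x0; 0x2 ⊕ 0x0 = 0x2.
C2: T = 0x3, S = E(K, T) = 0x1; 0x4 ⊕ 0x1 = 0x5.
C3: T = 0x4, S = E(K, T) = 0x6; 0x3 ⊕ 0x6 = 0x5.
C4: T = 0x5, S = E(K, T) = 0x7; 0x2 ⊕ 0x7 = 0x5.
C5: T = 0x6, S = E(K, T) = 0x4; 0xE ⊕ 0x4 = 0xA.

C1 = 0x2, C2 = 0x5, C3 = 0x5, C4 = 0x5, C5 = 0xA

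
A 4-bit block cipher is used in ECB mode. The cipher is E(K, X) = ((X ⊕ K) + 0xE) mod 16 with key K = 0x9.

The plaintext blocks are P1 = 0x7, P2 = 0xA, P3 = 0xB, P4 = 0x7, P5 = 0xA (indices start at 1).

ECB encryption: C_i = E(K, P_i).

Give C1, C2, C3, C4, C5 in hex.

C1 = 0xC, C2 = 0x1, C3 = 0x0, C4 = 0xC, C5 = 0x1

C1: E(K, 0x7) = 0xC.
C2: E(K, 0xA) = 0x1.
C3: E(K, 0xB) = 0x0.
C4: E(K, 0x7) = 0xC.
C5: E(K, 0xA) = 0x1.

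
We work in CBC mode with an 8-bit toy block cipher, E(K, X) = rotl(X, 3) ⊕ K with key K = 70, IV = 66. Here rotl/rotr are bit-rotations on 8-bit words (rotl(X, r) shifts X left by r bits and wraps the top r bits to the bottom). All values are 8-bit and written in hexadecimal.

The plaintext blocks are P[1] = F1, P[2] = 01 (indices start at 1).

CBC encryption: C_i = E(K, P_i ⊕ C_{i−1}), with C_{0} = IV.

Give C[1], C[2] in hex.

C[1]: P[1] ⊕ 66 = 97; E(K, 97) = CC.
C[2]: P[2] ⊕ CC = CD; E(K, CD) = 1E.

C[1] = CC, C[2] = 1E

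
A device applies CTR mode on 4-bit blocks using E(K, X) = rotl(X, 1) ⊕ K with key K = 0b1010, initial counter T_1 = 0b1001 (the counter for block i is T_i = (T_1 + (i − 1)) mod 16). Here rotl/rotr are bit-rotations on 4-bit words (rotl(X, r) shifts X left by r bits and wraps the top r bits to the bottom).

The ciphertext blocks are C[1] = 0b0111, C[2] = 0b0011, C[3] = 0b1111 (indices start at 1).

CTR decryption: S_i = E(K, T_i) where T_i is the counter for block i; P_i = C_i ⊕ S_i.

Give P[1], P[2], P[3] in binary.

P[1] = 0b1110, P[2] = 0b1100, P[3] = 0b0010

P[1]: T = 0b1001, S = E(K, T) = 0b1001; 0b0111 ⊕ 0b1001 = 0b1110.
P[2]: T = 0b1010, S = E(K, T) = 0b1111; 0b0011 ⊕ 0b1111 = 0b1100.
P[3]: T = 0b1011, S = E(K, T) = 0b1101; 0b1111 ⊕ 0b1101 = 0b0010.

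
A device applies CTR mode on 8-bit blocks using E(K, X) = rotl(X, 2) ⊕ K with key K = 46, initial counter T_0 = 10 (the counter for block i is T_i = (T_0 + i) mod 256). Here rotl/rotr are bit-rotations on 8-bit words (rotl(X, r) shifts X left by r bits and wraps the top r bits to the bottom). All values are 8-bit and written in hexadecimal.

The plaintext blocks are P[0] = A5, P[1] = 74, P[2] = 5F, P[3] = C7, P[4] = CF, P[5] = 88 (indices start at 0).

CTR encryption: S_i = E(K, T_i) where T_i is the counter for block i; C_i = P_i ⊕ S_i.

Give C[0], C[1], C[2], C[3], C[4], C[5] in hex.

C[0]: T = 10, S = E(K, T) = 06; A5 ⊕ 06 = A3.
C[1]: T = 11, S = E(K, T) = 02; 74 ⊕ 02 = 76.
C[2]: T = 12, S = E(K, T) = 0E; 5F ⊕ 0E = 51.
C[3]: T = 13, S = E(K, T) = 0A; C7 ⊕ 0A = CD.
C[4]: T = 14, S = E(K, T) = 16; CF ⊕ 16 = D9.
C[5]: T = 15, S = E(K, T) = 12; 88 ⊕ 12 = 9A.

C[0] = A3, C[1] = 76, C[2] = 51, C[3] = CD, C[4] = D9, C[5] = 9A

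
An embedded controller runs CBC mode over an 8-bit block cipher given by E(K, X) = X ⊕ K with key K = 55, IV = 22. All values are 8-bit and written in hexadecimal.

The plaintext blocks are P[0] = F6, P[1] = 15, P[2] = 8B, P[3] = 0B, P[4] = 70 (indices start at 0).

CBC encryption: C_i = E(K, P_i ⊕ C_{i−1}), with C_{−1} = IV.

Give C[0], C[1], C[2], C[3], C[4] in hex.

C[0]: P[0] ⊕ 22 = D4; E(K, D4) = 81.
C[1]: P[1] ⊕ 81 = 94; E(K, 94) = C1.
C[2]: P[2] ⊕ C1 = 4A; E(K, 4A) = 1F.
C[3]: P[3] ⊕ 1F = 14; E(K, 14) = 41.
C[4]: P[4] ⊕ 41 = 31; E(K, 31) = 64.

C[0] = 81, C[1] = C1, C[2] = 1F, C[3] = 41, C[4] = 64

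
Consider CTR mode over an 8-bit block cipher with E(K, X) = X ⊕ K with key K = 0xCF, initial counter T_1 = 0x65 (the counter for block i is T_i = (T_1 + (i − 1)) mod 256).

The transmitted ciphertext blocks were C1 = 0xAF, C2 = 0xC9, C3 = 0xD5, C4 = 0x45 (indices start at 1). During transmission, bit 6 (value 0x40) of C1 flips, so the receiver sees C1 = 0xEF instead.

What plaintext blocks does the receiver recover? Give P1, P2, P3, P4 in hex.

P1 = 0x45, P2 = 0x60, P3 = 0x7D, P4 = 0xE2

CTR decryption: S_i = E(K, T_i) where T_i is the counter for block i; P_i = C_i ⊕ S_i.
Only C1 changed, to 0xEF. In CTR, a change in C_i flips the same bit in P_i only; the keystream is unaffected. Decrypting the received ciphertext:
P1: T = 0x65, S = E(K, T) = 0xAA; 0xEF ⊕ 0xAA = 0x45.
P2: T = 0x66, S = E(K, T) = 0xA9; 0xC9 ⊕ 0xA9 = 0x60.
P3: T = 0x67, S = E(K, T) = 0xA8; 0xD5 ⊕ 0xA8 = 0x7D.
P4: T = 0x68, S = E(K, T) = 0xA7; 0x45 ⊕ 0xA7 = 0xE2.
Blocks that differ from the original plaintext: P1.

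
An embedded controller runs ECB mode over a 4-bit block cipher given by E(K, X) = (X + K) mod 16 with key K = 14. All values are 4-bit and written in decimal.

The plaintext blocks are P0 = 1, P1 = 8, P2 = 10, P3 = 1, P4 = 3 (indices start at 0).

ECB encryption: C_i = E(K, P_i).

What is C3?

C3 = 15

C3: E(K, 1) = 15.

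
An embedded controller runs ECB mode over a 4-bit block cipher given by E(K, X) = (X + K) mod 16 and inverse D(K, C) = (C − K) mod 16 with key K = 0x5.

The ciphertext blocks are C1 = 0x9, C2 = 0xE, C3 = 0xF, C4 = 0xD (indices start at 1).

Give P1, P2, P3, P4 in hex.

P1 = 0x4, P2 = 0x9, P3 = 0xA, P4 = 0x8

ECB decryption: P_i = D(K, C_i).
P1: D(K, 0x9) = 0x4.
P2: D(K, 0xE) = 0x9.
P3: D(K, 0xF) = 0xA.
P4: D(K, 0xD) = 0x8.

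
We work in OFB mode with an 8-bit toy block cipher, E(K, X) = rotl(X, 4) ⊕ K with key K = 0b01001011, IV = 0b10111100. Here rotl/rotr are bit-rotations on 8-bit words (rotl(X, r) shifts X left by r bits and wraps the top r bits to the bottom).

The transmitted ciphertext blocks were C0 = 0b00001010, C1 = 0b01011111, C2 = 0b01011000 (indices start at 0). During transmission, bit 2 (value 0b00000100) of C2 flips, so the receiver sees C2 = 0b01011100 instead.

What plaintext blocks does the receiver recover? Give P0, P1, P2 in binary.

OFB decryption: S_i = E(K, S_{i−1}) with S_{−1} = IV; P_i = C_i ⊕ S_i.
Only C2 changed, to 0b01011100. In OFB, a change in C_i flips the same bit in P_i only; the keystream is unaffected. Decrypting the received ciphertext:
P0: S = E(K, 0b10111100) = 0b10000000; 0b00001010 ⊕ 0b10000000 = 0b10001010.
P1: S = E(K, 0b10000000) = 0b01000011; 0b01011111 ⊕ 0b01000011 = 0b00011100.
P2: S = E(K, 0b01000011) = 0b01111111; 0b01011100 ⊕ 0b01111111 = 0b00100011.
Blocks that differ from the original plaintext: P2.

P0 = 0b10001010, P1 = 0b00011100, P2 = 0b00100011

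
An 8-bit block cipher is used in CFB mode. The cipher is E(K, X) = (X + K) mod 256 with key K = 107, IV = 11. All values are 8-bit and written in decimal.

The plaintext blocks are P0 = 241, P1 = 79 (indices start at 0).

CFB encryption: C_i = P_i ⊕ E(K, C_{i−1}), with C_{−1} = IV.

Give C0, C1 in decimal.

C0 = 135, C1 = 189

C0: E(K, 11) = 118; 241 ⊕ 118 = 135.
C1: E(K, 135) = 242; 79 ⊕ 242 = 189.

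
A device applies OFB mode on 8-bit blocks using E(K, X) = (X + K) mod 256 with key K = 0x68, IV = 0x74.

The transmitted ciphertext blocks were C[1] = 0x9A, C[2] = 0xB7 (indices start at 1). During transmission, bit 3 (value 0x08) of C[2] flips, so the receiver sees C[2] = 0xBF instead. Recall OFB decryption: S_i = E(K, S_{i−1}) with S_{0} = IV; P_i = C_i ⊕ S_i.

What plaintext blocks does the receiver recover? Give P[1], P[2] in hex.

Only C[2] changed, to 0xBF. In OFB, a change in C_i flips the same bit in P_i only; the keystream is unaffected. Decrypting the received ciphertext:
P[1]: S = E(K, 0x74) = 0xDC; 0x9A ⊕ 0xDC = 0x46.
P[2]: S = E(K, 0xDC) = 0x44; 0xBF ⊕ 0x44 = 0xFB.
Blocks that differ from the original plaintext: P[2].

P[1] = 0x46, P[2] = 0xFB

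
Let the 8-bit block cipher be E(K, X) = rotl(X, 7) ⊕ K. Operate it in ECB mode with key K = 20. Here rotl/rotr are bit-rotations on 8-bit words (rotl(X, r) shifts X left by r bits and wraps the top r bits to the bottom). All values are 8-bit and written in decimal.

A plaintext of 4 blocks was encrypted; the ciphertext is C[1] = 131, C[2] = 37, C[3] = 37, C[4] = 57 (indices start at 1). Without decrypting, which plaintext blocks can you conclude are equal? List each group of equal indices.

ECB encrypts each block independently with the same key, so equal ciphertext blocks imply equal plaintext blocks.
C[2] = C[3] = 37, so P[2] = P[3].

P[2] = P[3]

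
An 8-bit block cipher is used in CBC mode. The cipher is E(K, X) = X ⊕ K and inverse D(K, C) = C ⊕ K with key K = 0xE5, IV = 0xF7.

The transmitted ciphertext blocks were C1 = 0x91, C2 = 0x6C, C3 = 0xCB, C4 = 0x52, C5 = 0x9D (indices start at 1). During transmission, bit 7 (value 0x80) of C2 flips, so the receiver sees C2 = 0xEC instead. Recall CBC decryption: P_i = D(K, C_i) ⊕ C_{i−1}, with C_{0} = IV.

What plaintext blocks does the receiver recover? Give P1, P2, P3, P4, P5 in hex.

Only C2 changed, to 0xEC. In CBC, a change in C_i garbles P_i and flips the same bit in P_{i+1}. Decrypting the received ciphertext:
P1: D(K, 0x91) = 0x74; 0x74 ⊕ 0xF7 = 0x83.
P2: D(K, 0xEC) = 0x09; 0x09 ⊕ 0x91 = 0x98.
P3: D(K, 0xCB) = 0x2E; 0x2E ⊕ 0xEC = 0xC2.
P4: D(K, 0x52) = 0xB7; 0xB7 ⊕ 0xCB = 0x7C.
P5: D(K, 0x9D) = 0x78; 0x78 ⊕ 0x52 = 0x2A.
Blocks that differ from the original plaintext: P2, P3.

P1 = 0x83, P2 = 0x98, P3 = 0xC2, P4 = 0x7C, P5 = 0x2A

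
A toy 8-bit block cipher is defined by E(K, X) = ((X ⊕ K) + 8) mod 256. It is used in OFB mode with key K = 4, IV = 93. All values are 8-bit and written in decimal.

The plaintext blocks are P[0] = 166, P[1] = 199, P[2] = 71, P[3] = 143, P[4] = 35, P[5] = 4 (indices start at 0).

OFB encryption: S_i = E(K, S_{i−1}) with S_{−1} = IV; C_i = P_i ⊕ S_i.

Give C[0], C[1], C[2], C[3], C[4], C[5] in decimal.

C[0] = 199, C[1] = 170, C[2] = 54, C[3] = 242, C[4] = 162, C[5] = 137

C[0]: S = E(K, 93) = 97; 166 ⊕ 97 = 199.
C[1]: S = E(K, 97) = 109; 199 ⊕ 109 = 170.
C[2]: S = E(K, 109) = 113; 71 ⊕ 113 = 54.
C[3]: S = E(K, 113) = 125; 143 ⊕ 125 = 242.
C[4]: S = E(K, 125) = 129; 35 ⊕ 129 = 162.
C[5]: S = E(K, 129) = 141; 4 ⊕ 141 = 137.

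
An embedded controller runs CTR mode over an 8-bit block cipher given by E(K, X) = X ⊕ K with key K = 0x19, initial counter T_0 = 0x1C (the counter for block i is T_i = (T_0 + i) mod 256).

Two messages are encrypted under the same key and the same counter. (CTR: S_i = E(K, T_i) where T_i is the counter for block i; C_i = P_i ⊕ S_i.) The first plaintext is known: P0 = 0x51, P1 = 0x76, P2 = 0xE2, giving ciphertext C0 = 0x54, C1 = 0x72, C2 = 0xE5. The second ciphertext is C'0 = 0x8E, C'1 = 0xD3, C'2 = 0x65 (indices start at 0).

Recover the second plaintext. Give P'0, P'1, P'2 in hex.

In CTR with a reused counter, both messages share the same keystream S_i, so C_i ⊕ C'_i = P_i ⊕ P'_i and thus P'_i = P_i ⊕ C_i ⊕ C'_i.
P'0: 0x51 ⊕ 0x54 ⊕ 0x8E = 0x8B.
P'1: 0x76 ⊕ 0x72 ⊕ 0xD3 = 0xD7.
P'2: 0xE2 ⊕ 0xE5 ⊕ 0x65 = 0x62.

P'0 = 0x8B, P'1 = 0xD7, P'2 = 0x62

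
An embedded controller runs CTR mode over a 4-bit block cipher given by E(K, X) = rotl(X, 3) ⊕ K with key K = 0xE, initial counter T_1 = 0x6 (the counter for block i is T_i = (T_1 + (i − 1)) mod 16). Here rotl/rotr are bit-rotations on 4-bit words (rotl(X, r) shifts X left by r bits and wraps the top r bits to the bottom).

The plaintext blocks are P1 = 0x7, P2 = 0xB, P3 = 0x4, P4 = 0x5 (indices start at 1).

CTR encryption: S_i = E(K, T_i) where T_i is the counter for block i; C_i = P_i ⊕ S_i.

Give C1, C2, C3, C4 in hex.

C1 = 0xA, C2 = 0xE, C3 = 0xE, C4 = 0x7

C1: T = 0x6, S = E(K, T) = 0xD; 0x7 ⊕ 0xD = 0xA.
C2: T = 0x7, S = E(K, T) = 0x5; 0xB ⊕ 0x5 = 0xE.
C3: T = 0x8, S = E(K, T) = 0xA; 0x4 ⊕ 0xA = 0xE.
C4: T = 0x9, S = E(K, T) = 0x2; 0x5 ⊕ 0x2 = 0x7.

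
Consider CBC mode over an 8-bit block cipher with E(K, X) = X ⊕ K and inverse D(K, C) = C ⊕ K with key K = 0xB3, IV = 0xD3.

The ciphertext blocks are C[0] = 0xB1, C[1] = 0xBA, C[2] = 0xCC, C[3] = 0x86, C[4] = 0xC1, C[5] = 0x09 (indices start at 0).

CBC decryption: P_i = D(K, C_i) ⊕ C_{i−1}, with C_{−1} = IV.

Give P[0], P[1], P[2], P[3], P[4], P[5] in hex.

P[0]: D(K, 0xB1) = 0x02; 0x02 ⊕ 0xD3 = 0xD1.
P[1]: D(K, 0xBA) = 0x09; 0x09 ⊕ 0xB1 = 0xB8.
P[2]: D(K, 0xCC) = 0x7F; 0x7F ⊕ 0xBA = 0xC5.
P[3]: D(K, 0x86) = 0x35; 0x35 ⊕ 0xCC = 0xF9.
P[4]: D(K, 0xC1) = 0x72; 0x72 ⊕ 0x86 = 0xF4.
P[5]: D(K, 0x09) = 0xBA; 0xBA ⊕ 0xC1 = 0x7B.

P[0] = 0xD1, P[1] = 0xB8, P[2] = 0xC5, P[3] = 0xF9, P[4] = 0xF4, P[5] = 0x7B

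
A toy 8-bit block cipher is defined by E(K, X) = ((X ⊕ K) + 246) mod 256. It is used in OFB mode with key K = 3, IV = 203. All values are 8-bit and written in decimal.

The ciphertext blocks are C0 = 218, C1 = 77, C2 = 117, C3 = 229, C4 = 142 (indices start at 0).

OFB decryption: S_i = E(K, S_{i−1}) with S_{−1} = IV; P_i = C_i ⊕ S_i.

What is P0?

P0: S = E(K, 203) = 190; 218 ⊕ 190 = 100.

P0 = 100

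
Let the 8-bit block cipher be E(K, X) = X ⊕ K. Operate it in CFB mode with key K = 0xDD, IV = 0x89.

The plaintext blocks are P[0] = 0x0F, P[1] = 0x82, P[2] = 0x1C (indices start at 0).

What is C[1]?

CFB encryption: C_i = P_i ⊕ E(K, C_{i−1}), with C_{−1} = IV.
C[0]: E(K, 0x89) = 0x54; 0x0F ⊕ 0x54 = 0x5B.
C[1]: E(K, 0x5B) = 0x86; 0x82 ⊕ 0x86 = 0x04.

C[1] = 0x04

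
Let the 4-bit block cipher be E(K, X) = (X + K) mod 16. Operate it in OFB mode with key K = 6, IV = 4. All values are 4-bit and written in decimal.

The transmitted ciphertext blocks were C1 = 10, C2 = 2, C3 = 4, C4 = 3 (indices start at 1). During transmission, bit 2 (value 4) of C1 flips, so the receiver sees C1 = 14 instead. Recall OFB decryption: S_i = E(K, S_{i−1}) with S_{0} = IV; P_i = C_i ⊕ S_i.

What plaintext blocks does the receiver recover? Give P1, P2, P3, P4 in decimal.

Only C1 changed, to 14. In OFB, a change in C_i flips the same bit in P_i only; the keystream is unaffected. Decrypting the received ciphertext:
P1: S = E(K, 4) = 10; 14 ⊕ 10 = 4.
P2: S = E(K, 10) = 0; 2 ⊕ 0 = 2.
P3: S = E(K, 0) = 6; 4 ⊕ 6 = 2.
P4: S = E(K, 6) = 12; 3 ⊕ 12 = 15.
Blocks that differ from the original plaintext: P1.

P1 = 4, P2 = 2, P3 = 2, P4 = 15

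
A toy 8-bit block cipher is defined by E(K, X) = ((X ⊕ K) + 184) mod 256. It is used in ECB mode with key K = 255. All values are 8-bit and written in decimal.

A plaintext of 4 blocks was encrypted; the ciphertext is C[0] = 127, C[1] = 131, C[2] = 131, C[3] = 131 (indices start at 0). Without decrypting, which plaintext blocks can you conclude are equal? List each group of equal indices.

ECB encrypts each block independently with the same key, so equal ciphertext blocks imply equal plaintext blocks.
C[1] = C[2] = C[3] = 131, so P[1] = P[2] = P[3].

P[1] = P[2] = P[3]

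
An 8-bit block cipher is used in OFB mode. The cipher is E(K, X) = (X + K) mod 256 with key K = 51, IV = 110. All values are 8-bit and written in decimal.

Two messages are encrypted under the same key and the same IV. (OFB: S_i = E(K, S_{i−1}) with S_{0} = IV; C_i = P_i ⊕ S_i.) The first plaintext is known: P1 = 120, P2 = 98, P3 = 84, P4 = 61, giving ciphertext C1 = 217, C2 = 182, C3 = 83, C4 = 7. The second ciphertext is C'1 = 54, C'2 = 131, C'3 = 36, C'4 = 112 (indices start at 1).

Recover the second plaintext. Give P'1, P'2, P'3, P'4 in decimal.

P'1 = 151, P'2 = 87, P'3 = 35, P'4 = 74

In OFB with a reused IV, both messages share the same keystream S_i, so C_i ⊕ C'_i = P_i ⊕ P'_i and thus P'_i = P_i ⊕ C_i ⊕ C'_i.
P'1: 120 ⊕ 217 ⊕ 54 = 151.
P'2: 98 ⊕ 182 ⊕ 131 = 87.
P'3: 84 ⊕ 83 ⊕ 36 = 35.
P'4: 61 ⊕ 7 ⊕ 112 = 74.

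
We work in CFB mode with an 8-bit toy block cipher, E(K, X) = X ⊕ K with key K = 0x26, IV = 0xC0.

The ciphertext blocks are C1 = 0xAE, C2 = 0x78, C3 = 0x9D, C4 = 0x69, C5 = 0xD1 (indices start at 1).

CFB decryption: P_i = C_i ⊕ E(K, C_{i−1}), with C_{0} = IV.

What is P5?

P5 = 0x9E

P5: E(K, 0x69) = 0x4F; 0xD1 ⊕ 0x4F = 0x9E.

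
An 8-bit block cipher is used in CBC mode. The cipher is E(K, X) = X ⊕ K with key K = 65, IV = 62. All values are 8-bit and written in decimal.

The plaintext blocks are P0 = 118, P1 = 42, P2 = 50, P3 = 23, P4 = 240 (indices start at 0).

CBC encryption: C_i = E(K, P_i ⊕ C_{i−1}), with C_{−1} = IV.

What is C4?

C4 = 246

C0: P0 ⊕ 62 = 72; E(K, 72) = 9.
C1: P1 ⊕ 9 = 35; E(K, 35) = 98.
C2: P2 ⊕ 98 = 80; E(K, 80) = 17.
C3: P3 ⊕ 17 = 6; E(K, 6) = 71.
C4: P4 ⊕ 71 = 183; E(K, 183) = 246.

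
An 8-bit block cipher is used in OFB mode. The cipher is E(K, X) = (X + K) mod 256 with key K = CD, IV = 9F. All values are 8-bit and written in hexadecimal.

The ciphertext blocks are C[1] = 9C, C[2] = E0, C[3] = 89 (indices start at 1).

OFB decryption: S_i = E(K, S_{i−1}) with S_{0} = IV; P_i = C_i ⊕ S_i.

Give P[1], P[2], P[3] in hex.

P[1]: S = E(K, 9F) = 6C; 9C ⊕ 6C = F0.
P[2]: S = E(K, 6C) = 39; E0 ⊕ 39 = D9.
P[3]: S = E(K, 39) = 06; 89 ⊕ 06 = 8F.

P[1] = F0, P[2] = D9, P[3] = 8F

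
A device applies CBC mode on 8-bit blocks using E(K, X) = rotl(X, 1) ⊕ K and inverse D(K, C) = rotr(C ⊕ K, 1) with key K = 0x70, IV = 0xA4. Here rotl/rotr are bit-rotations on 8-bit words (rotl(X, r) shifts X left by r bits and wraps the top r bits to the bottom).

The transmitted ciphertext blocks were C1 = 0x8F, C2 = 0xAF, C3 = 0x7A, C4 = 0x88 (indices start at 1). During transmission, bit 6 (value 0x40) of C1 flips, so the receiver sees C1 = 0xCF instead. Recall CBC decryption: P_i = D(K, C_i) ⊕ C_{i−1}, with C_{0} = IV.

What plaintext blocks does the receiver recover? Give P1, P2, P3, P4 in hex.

Only C1 changed, to 0xCF. In CBC, a change in C_i garbles P_i and flips the same bit in P_{i+1}. Decrypting the received ciphertext:
P1: D(K, 0xCF) = 0xDF; 0xDF ⊕ 0xA4 = 0x7B.
P2: D(K, 0xAF) = 0xEF; 0xEF ⊕ 0xCF = 0x20.
P3: D(K, 0x7A) = 0x05; 0x05 ⊕ 0xAF = 0xAA.
P4: D(K, 0x88) = 0x7C; 0x7C ⊕ 0x7A = 0x06.
Blocks that differ from the original plaintext: P1, P2.

P1 = 0x7B, P2 = 0x20, P3 = 0xAA, P4 = 0x06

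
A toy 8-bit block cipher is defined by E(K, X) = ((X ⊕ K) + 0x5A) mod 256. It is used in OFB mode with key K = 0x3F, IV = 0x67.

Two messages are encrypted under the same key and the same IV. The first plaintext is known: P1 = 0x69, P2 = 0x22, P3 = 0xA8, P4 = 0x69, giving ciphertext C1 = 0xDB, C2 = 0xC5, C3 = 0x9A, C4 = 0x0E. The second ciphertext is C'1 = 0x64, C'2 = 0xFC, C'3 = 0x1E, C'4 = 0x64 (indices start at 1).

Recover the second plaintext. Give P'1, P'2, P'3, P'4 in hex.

P'1 = 0xD6, P'2 = 0x1B, P'3 = 0x2C, P'4 = 0x03

In OFB with a reused IV, both messages share the same keystream S_i, so C_i ⊕ C'_i = P_i ⊕ P'_i and thus P'_i = P_i ⊕ C_i ⊕ C'_i.
P'1: 0x69 ⊕ 0xDB ⊕ 0x64 = 0xD6.
P'2: 0x22 ⊕ 0xC5 ⊕ 0xFC = 0x1B.
P'3: 0xA8 ⊕ 0x9A ⊕ 0x1E = 0x2C.
P'4: 0x69 ⊕ 0x0E ⊕ 0x64 = 0x03.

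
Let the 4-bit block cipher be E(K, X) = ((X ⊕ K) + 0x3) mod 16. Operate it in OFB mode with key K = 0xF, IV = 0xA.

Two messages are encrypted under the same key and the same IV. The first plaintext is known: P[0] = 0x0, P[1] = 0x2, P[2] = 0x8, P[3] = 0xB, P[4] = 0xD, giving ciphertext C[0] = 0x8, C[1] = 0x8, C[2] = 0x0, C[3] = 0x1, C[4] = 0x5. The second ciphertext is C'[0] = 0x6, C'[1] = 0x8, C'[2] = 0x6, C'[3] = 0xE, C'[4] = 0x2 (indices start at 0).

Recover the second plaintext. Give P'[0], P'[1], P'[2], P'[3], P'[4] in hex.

P'[0] = 0xE, P'[1] = 0x2, P'[2] = 0xE, P'[3] = 0x4, P'[4] = 0xA

In OFB with a reused IV, both messages share the same keystream S_i, so C_i ⊕ C'_i = P_i ⊕ P'_i and thus P'_i = P_i ⊕ C_i ⊕ C'_i.
P'[0]: 0x0 ⊕ 0x8 ⊕ 0x6 = 0xE.
P'[1]: 0x2 ⊕ 0x8 ⊕ 0x8 = 0x2.
P'[2]: 0x8 ⊕ 0x0 ⊕ 0x6 = 0xE.
P'[3]: 0xB ⊕ 0x1 ⊕ 0xE = 0x4.
P'[4]: 0xD ⊕ 0x5 ⊕ 0x2 = 0xA.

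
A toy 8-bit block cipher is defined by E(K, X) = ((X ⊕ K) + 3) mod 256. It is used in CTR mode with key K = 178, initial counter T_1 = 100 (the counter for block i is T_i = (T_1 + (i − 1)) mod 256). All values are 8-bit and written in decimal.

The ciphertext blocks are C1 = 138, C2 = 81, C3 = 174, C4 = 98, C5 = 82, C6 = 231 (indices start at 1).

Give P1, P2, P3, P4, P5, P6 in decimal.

P1 = 83, P2 = 139, P3 = 121, P4 = 186, P5 = 143, P6 = 57

CTR decryption: S_i = E(K, T_i) where T_i is the counter for block i; P_i = C_i ⊕ S_i.
P1: T = 100, S = E(K, T) = 217; 138 ⊕ 217 = 83.
P2: T = 101, S = E(K, T) = 218; 81 ⊕ 218 = 139.
P3: T = 102, S = E(K, T) = 215; 174 ⊕ 215 = 121.
P4: T = 103, S = E(K, T) = 216; 98 ⊕ 216 = 186.
P5: T = 104, S = E(K, T) = 221; 82 ⊕ 221 = 143.
P6: T = 105, S = E(K, T) = 222; 231 ⊕ 222 = 57.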